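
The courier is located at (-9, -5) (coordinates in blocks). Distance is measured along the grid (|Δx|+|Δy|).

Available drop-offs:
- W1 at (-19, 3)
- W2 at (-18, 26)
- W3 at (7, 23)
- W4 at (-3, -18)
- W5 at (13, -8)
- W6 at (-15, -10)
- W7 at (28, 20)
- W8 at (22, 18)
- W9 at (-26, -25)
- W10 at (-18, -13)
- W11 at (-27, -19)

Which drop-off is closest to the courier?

Distances from (-9, -5):
W1: |-10| + |8| = 10 + 8 = 18 blocks
W2: |-9| + |31| = 9 + 31 = 40 blocks
W3: |16| + |28| = 16 + 28 = 44 blocks
W4: |6| + |-13| = 6 + 13 = 19 blocks
W5: |22| + |-3| = 22 + 3 = 25 blocks
W6: |-6| + |-5| = 6 + 5 = 11 blocks
W7: |37| + |25| = 37 + 25 = 62 blocks
W8: |31| + |23| = 31 + 23 = 54 blocks
W9: |-17| + |-20| = 17 + 20 = 37 blocks
W10: |-9| + |-8| = 9 + 8 = 17 blocks
W11: |-18| + |-14| = 18 + 14 = 32 blocks
Minimum: W6 at 11 blocks.

W6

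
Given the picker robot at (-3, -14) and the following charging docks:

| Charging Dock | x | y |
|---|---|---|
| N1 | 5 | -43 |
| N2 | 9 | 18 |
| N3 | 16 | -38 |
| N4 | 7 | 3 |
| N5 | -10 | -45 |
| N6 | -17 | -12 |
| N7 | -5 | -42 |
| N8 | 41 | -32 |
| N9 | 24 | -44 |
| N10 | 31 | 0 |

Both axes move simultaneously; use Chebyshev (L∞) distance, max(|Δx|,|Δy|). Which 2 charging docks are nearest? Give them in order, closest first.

N6, N4

Distances from (-3, -14):
N1: max(|8|, |-29|) = 29
N2: max(|12|, |32|) = 32
N3: max(|19|, |-24|) = 24
N4: max(|10|, |17|) = 17
N5: max(|-7|, |-31|) = 31
N6: max(|-14|, |2|) = 14
N7: max(|-2|, |-28|) = 28
N8: max(|44|, |-18|) = 44
N9: max(|27|, |-30|) = 30
N10: max(|34|, |14|) = 34
Sorted: N6 (14) < N4 (17) < N3 (24) < N7 (28) < …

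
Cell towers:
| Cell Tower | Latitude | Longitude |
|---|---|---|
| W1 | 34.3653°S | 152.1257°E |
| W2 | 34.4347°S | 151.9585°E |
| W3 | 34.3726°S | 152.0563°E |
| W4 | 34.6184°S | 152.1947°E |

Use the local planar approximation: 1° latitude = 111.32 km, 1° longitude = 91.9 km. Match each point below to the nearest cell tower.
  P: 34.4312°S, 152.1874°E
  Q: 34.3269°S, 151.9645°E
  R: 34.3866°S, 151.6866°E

P→W1; Q→W3; R→W2

P at 34.4312°S, 152.1874°E:
  W1: 9.2719 km
  W2: 21.0395 km
  W3: 13.7008 km
  W4: 20.8499 km
  → nearest: W1 (9.2719 km)
Q at 34.3269°S, 151.9645°E:
  W1: 15.4187 km
  W2: 12.0130 km
  W3: 9.8516 km
  W4: 38.7368 km
  → nearest: W3 (9.8516 km)
R at 34.3866°S, 151.6866°E:
  W1: 40.4229 km
  W2: 25.5549 km
  W3: 34.0112 km
  W4: 53.3499 km
  → nearest: W2 (25.5549 km)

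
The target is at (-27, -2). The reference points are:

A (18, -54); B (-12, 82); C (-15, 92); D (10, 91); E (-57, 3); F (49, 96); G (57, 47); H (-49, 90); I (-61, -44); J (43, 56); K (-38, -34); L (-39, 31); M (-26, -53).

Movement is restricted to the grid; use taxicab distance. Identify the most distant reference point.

F

Distances from (-27, -2):
A: |45| + |-52| = 45 + 52 = 97
B: |15| + |84| = 15 + 84 = 99
C: |12| + |94| = 12 + 94 = 106
D: |37| + |93| = 37 + 93 = 130
E: |-30| + |5| = 30 + 5 = 35
F: |76| + |98| = 76 + 98 = 174
G: |84| + |49| = 84 + 49 = 133
H: |-22| + |92| = 22 + 92 = 114
I: |-34| + |-42| = 34 + 42 = 76
J: |70| + |58| = 70 + 58 = 128
K: |-11| + |-32| = 11 + 32 = 43
L: |-12| + |33| = 12 + 33 = 45
M: |1| + |-51| = 1 + 51 = 52
Maximum: F at 174.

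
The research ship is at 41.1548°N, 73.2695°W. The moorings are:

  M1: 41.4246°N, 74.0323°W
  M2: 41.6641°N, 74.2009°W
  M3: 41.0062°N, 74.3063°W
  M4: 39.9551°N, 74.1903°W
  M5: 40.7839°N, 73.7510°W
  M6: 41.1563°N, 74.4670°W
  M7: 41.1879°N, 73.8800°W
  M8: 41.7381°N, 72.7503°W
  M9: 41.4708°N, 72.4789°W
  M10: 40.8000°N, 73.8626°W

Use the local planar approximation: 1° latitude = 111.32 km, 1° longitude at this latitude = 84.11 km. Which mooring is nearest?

Distances from 41.1548°N, 73.2695°W:
M1: 70.8410 km
M2: 96.7032 km
M3: 88.7603 km
M4: 154.3827 km
M5: 57.8352 km
M6: 100.7219 km
M7: 51.4812 km
M8: 78.2518 km
M9: 75.2285 km
M10: 63.6281 km
Minimum: M7 at 51.4812 km.

M7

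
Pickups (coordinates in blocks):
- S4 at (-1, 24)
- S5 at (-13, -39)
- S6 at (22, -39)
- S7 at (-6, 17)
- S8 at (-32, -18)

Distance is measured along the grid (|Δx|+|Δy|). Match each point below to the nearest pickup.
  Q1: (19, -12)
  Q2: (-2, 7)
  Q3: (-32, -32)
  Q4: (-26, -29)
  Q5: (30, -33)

Q1 at (19, -12):
  S4: 56 blocks
  S5: 59 blocks
  S6: 30 blocks
  S7: 54 blocks
  S8: 57 blocks
  → nearest: S6 (30 blocks)
Q2 at (-2, 7):
  S4: 18 blocks
  S5: 57 blocks
  S6: 70 blocks
  S7: 14 blocks
  S8: 55 blocks
  → nearest: S7 (14 blocks)
Q3 at (-32, -32):
  S4: 87 blocks
  S5: 26 blocks
  S6: 61 blocks
  S7: 75 blocks
  S8: 14 blocks
  → nearest: S8 (14 blocks)
Q4 at (-26, -29):
  S4: 78 blocks
  S5: 23 blocks
  S6: 58 blocks
  S7: 66 blocks
  S8: 17 blocks
  → nearest: S8 (17 blocks)
Q5 at (30, -33):
  S4: 88 blocks
  S5: 49 blocks
  S6: 14 blocks
  S7: 86 blocks
  S8: 77 blocks
  → nearest: S6 (14 blocks)

Q1→S6; Q2→S7; Q3→S8; Q4→S8; Q5→S6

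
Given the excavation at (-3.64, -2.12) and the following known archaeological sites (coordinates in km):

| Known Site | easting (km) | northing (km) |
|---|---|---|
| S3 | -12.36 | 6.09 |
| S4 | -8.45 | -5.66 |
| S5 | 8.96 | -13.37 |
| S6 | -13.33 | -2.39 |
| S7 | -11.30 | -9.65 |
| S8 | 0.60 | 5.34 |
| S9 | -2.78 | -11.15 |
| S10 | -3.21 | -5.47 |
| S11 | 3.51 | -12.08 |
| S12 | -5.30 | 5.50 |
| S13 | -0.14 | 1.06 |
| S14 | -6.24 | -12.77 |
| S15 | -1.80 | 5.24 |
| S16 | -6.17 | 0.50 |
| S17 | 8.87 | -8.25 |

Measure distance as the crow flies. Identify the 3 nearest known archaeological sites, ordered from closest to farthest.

Distances from (-3.64, -2.12):
S3: √((-8.72)² + (8.21)²) = √(76.0384 + 67.4041) = 11.98 km
S4: √((-4.81)² + (-3.54)²) = √(23.1361 + 12.5316) = 5.97 km
S5: √((12.60)² + (-11.25)²) = √(158.7600 + 126.5625) = 16.89 km
S6: √((-9.69)² + (-0.27)²) = √(93.8961 + 0.0729) = 9.69 km
S7: √((-7.66)² + (-7.53)²) = √(58.6756 + 56.7009) = 10.74 km
S8: √((4.24)² + (7.46)²) = √(17.9776 + 55.6516) = 8.58 km
S9: √((0.86)² + (-9.03)²) = √(0.7396 + 81.5409) = 9.07 km
S10: √((0.43)² + (-3.35)²) = √(0.1849 + 11.2225) = 3.38 km
S11: √((7.15)² + (-9.96)²) = √(51.1225 + 99.2016) = 12.26 km
S12: √((-1.66)² + (7.62)²) = √(2.7556 + 58.0644) = 7.80 km
S13: √((3.50)² + (3.18)²) = √(12.2500 + 10.1124) = 4.73 km
S14: √((-2.60)² + (-10.65)²) = √(6.7600 + 113.4225) = 10.96 km
S15: √((1.84)² + (7.36)²) = √(3.3856 + 54.1696) = 7.59 km
S16: √((-2.53)² + (2.62)²) = √(6.4009 + 6.8644) = 3.64 km
S17: √((12.51)² + (-6.13)²) = √(156.5001 + 37.5769) = 13.93 km
Sorted: S10 (3.38 km) < S16 (3.64 km) < S13 (4.73 km) < S4 (5.97 km) < S15 (7.59 km) < …

S10, S16, S13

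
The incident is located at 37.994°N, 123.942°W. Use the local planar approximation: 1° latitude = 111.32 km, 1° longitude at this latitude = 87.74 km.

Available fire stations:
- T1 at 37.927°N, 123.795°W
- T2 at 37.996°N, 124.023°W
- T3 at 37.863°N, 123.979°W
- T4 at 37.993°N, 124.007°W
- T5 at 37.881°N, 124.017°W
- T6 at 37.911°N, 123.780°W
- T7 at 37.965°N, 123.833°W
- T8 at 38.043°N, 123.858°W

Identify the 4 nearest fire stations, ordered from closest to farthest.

Distances from 37.994°N, 123.942°W:
T1: 14.899 km
T2: 7.110 km
T3: 14.940 km
T4: 5.704 km
T5: 14.196 km
T6: 16.953 km
T7: 10.094 km
T8: 9.169 km
Sorted: T4 (5.704 km) < T2 (7.110 km) < T8 (9.169 km) < T7 (10.094 km) < T5 (14.196 km) < T1 (14.899 km) < …

T4, T2, T8, T7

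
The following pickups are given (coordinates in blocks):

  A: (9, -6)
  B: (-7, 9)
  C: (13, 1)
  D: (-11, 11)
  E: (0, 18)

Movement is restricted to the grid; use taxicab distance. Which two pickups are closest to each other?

B and D

Pairwise distances:
A–B: |-16| + |15| = 16 + 15 = 31 blocks
A–C: |4| + |7| = 4 + 7 = 11 blocks
A–D: |-20| + |17| = 20 + 17 = 37 blocks
A–E: |-9| + |24| = 9 + 24 = 33 blocks
B–C: |20| + |-8| = 20 + 8 = 28 blocks
B–D: |-4| + |2| = 4 + 2 = 6 blocks
B–E: |7| + |9| = 7 + 9 = 16 blocks
C–D: |-24| + |10| = 24 + 10 = 34 blocks
C–E: |-13| + |17| = 13 + 17 = 30 blocks
D–E: |11| + |7| = 11 + 7 = 18 blocks
Closest pair: B–D at 6 blocks.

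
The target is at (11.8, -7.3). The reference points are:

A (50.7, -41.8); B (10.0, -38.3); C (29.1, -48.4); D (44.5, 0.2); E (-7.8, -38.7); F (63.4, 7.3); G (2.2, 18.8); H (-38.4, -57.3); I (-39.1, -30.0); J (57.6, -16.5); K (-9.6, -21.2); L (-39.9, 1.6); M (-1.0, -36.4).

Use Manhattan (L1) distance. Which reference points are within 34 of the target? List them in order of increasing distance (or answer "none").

B

Distances from (11.8, -7.3):
A: |38.9| + |-34.5| = 38.9 + 34.5 = 73.4
B: |-1.8| + |-31.0| = 1.8 + 31.0 = 32.8
C: |17.3| + |-41.1| = 17.3 + 41.1 = 58.4
D: |32.7| + |7.5| = 32.7 + 7.5 = 40.2
E: |-19.6| + |-31.4| = 19.6 + 31.4 = 51.0
F: |51.6| + |14.6| = 51.6 + 14.6 = 66.2
G: |-9.6| + |26.1| = 9.6 + 26.1 = 35.7
H: |-50.2| + |-50.0| = 50.2 + 50.0 = 100.2
I: |-50.9| + |-22.7| = 50.9 + 22.7 = 73.6
J: |45.8| + |-9.2| = 45.8 + 9.2 = 55.0
K: |-21.4| + |-13.9| = 21.4 + 13.9 = 35.3
L: |-51.7| + |8.9| = 51.7 + 8.9 = 60.6
M: |-12.8| + |-29.1| = 12.8 + 29.1 = 41.9
Threshold 34: B (32.8) is within range.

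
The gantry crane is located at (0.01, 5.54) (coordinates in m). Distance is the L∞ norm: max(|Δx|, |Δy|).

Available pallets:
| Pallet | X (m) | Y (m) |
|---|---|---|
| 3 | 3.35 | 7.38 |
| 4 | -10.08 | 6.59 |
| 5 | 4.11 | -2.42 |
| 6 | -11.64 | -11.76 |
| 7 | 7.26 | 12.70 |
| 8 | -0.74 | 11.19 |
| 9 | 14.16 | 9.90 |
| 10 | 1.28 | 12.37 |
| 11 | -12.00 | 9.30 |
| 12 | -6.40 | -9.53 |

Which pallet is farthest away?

6

Distances from (0.01, 5.54):
3: max(|3.34|, |1.84|) = 3.34 m
4: max(|-10.09|, |1.05|) = 10.09 m
5: max(|4.10|, |-7.96|) = 7.96 m
6: max(|-11.65|, |-17.30|) = 17.30 m
7: max(|7.25|, |7.16|) = 7.25 m
8: max(|-0.75|, |5.65|) = 5.65 m
9: max(|14.15|, |4.36|) = 14.15 m
10: max(|1.27|, |6.83|) = 6.83 m
11: max(|-12.01|, |3.76|) = 12.01 m
12: max(|-6.41|, |-15.07|) = 15.07 m
Maximum: 6 at 17.30 m.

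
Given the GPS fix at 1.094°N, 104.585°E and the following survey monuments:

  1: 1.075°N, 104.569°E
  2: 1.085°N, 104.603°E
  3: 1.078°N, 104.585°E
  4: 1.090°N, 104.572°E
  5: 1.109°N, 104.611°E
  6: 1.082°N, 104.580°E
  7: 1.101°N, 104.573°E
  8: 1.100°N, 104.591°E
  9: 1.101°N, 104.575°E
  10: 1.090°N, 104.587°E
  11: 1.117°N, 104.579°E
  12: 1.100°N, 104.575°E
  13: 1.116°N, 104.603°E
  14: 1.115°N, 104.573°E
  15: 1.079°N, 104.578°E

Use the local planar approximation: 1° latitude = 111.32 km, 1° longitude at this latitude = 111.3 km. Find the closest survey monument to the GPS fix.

10

Distances from 1.094°N, 104.585°E:
1: √((-0.019·111.32)² + (-0.016·111.3)²) = √(4.47356 + 3.17125) = 2.765 km
2: √((-0.009·111.32)² + (0.018·111.3)²) = √(1.00376 + 4.01361) = 2.240 km
3: √((-0.016·111.32)² + (0.000·111.3)²) = √(3.17239 + 0.00000) = 1.781 km
4: √((-0.004·111.32)² + (-0.013·111.3)²) = √(0.19827 + 2.09352) = 1.514 km
5: √((0.015·111.32)² + (0.026·111.3)²) = √(2.78823 + 8.37408) = 3.341 km
6: √((-0.012·111.32)² + (-0.005·111.3)²) = √(1.78447 + 0.30969) = 1.447 km
7: √((0.007·111.32)² + (-0.012·111.3)²) = √(0.60721 + 1.78383) = 1.546 km
8: √((0.006·111.32)² + (0.006·111.3)²) = √(0.44612 + 0.44596) = 0.944 km
9: √((0.007·111.32)² + (-0.010·111.3)²) = √(0.60721 + 1.23877) = 1.359 km
10: √((-0.004·111.32)² + (0.002·111.3)²) = √(0.19827 + 0.04955) = 0.498 km
11: √((0.023·111.32)² + (-0.006·111.3)²) = √(6.55544 + 0.44596) = 2.646 km
12: √((0.006·111.32)² + (-0.010·111.3)²) = √(0.44612 + 1.23877) = 1.298 km
13: √((0.022·111.32)² + (0.018·111.3)²) = √(5.99780 + 4.01361) = 3.164 km
14: √((0.021·111.32)² + (-0.012·111.3)²) = √(5.46493 + 1.78383) = 2.692 km
15: √((-0.015·111.32)² + (-0.007·111.3)²) = √(2.78823 + 0.60700) = 1.843 km
Minimum: 10 at 0.498 km.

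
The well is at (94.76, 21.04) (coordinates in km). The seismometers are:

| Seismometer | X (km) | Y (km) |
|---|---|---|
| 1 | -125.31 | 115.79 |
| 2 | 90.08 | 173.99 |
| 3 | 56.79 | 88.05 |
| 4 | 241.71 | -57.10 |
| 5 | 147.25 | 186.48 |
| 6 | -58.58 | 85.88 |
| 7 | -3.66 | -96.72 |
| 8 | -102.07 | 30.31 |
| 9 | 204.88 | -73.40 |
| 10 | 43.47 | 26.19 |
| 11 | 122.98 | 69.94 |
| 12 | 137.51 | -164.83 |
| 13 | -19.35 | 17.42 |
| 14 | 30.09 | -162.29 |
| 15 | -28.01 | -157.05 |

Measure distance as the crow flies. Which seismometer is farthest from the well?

1

Distances from (94.76, 21.04):
1: √((-220.07)² + (94.75)²) = √(48430.8049 + 8977.5625) = 239.60 km
2: √((-4.68)² + (152.95)²) = √(21.9024 + 23393.7025) = 153.02 km
3: √((-37.97)² + (67.01)²) = √(1441.7209 + 4490.3401) = 77.02 km
4: √((146.95)² + (-78.14)²) = √(21594.3025 + 6105.8596) = 166.43 km
5: √((52.49)² + (165.44)²) = √(2755.2001 + 27370.3936) = 173.57 km
6: √((-153.34)² + (64.84)²) = √(23513.1556 + 4204.2256) = 166.49 km
7: √((-98.42)² + (-117.76)²) = √(9686.4964 + 13867.4176) = 153.47 km
8: √((-196.83)² + (9.27)²) = √(38742.0489 + 85.9329) = 197.05 km
9: √((110.12)² + (-94.44)²) = √(12126.4144 + 8918.9136) = 145.07 km
10: √((-51.29)² + (5.15)²) = √(2630.6641 + 26.5225) = 51.55 km
11: √((28.22)² + (48.90)²) = √(796.3684 + 2391.2100) = 56.46 km
12: √((42.75)² + (-185.87)²) = √(1827.5625 + 34547.6569) = 190.72 km
13: √((-114.11)² + (-3.62)²) = √(13021.0921 + 13.1044) = 114.17 km
14: √((-64.67)² + (-183.33)²) = √(4182.2089 + 33609.8889) = 194.40 km
15: √((-122.77)² + (-178.09)²) = √(15072.4729 + 31716.0481) = 216.31 km
Maximum: 1 at 239.60 km.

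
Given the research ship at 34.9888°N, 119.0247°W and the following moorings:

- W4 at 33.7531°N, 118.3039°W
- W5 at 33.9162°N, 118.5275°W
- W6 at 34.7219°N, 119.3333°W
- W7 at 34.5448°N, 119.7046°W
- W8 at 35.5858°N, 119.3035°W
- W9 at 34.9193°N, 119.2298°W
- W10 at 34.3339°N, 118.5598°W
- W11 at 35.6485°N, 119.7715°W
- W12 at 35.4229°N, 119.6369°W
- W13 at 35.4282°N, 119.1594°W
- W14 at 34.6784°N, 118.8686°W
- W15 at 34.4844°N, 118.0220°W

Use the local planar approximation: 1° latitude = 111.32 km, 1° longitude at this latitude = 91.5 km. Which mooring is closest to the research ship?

W9

Distances from 34.9888°N, 119.0247°W:
W4: √((-1.2357·111.32)² + (0.7208·91.5)²) = √(18922.237478 + 4349.824590) = 152.5518 km
W5: √((-1.0726·111.32)² + (0.4972·91.5)²) = √(14256.797485 + 2069.685838) = 127.7751 km
W6: √((-0.2669·111.32)² + (-0.3086·91.5)²) = √(882.761823 + 797.322522) = 40.9888 km
W7: √((-0.4440·111.32)² + (-0.6799·91.5)²) = √(2442.937384 + 3870.189858) = 79.4552 km
W8: √((0.5970·111.32)² + (-0.2788·91.5)²) = √(4416.671081 + 650.770304) = 71.1860 km
W9: √((-0.0695·111.32)² + (-0.2051·91.5)²) = √(59.857146 + 352.187152) = 20.2989 km
W10: √((-0.6549·111.32)² + (0.4649·91.5)²) = √(5314.915646 + 1809.511221) = 84.4063 km
W11: √((0.6597·111.32)² + (-0.7468·91.5)²) = √(5393.111056 + 4669.289557) = 100.3115 km
W12: √((0.4341·111.32)² + (-0.6122·91.5)²) = √(2335.210136 + 3137.825866) = 73.9800 km
W13: √((0.4394·111.32)² + (-0.1347·91.5)²) = √(2392.580179 + 151.906858) = 50.4429 km
W14: √((-0.3104·111.32)² + (0.1561·91.5)²) = √(1193.960119 + 204.008374) = 37.3894 km
W15: √((-0.5044·111.32)² + (1.0027·91.5)²) = √(3152.800938 + 8417.521184) = 107.5654 km
Minimum: W9 at 20.2989 km.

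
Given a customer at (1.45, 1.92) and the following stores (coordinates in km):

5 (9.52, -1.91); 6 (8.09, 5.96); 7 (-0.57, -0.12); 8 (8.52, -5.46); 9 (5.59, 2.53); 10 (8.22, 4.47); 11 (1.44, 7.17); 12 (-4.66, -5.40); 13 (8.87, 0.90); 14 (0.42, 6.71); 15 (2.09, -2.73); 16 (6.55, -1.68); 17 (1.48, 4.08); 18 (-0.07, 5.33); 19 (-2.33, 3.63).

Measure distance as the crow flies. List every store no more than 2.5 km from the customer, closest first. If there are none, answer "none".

Distances from (1.45, 1.92):
5: √((8.07)² + (-3.83)²) = √(65.1249 + 14.6689) = 8.93 km
6: √((6.64)² + (4.04)²) = √(44.0896 + 16.3216) = 7.77 km
7: √((-2.02)² + (-2.04)²) = √(4.0804 + 4.1616) = 2.87 km
8: √((7.07)² + (-7.38)²) = √(49.9849 + 54.4644) = 10.22 km
9: √((4.14)² + (0.61)²) = √(17.1396 + 0.3721) = 4.18 km
10: √((6.77)² + (2.55)²) = √(45.8329 + 6.5025) = 7.23 km
11: √((-0.01)² + (5.25)²) = √(0.0001 + 27.5625) = 5.25 km
12: √((-6.11)² + (-7.32)²) = √(37.3321 + 53.5824) = 9.53 km
13: √((7.42)² + (-1.02)²) = √(55.0564 + 1.0404) = 7.49 km
14: √((-1.03)² + (4.79)²) = √(1.0609 + 22.9441) = 4.90 km
15: √((0.64)² + (-4.65)²) = √(0.4096 + 21.6225) = 4.69 km
16: √((5.10)² + (-3.60)²) = √(26.0100 + 12.9600) = 6.24 km
17: √((0.03)² + (2.16)²) = √(0.0009 + 4.6656) = 2.16 km
18: √((-1.52)² + (3.41)²) = √(2.3104 + 11.6281) = 3.73 km
19: √((-3.78)² + (1.71)²) = √(14.2884 + 2.9241) = 4.15 km
Threshold 2.5 km: 17 (2.16 km) is within range.

17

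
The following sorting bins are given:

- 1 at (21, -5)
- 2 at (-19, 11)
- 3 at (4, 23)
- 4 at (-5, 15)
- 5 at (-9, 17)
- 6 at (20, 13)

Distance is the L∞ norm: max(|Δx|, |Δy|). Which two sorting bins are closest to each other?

4 and 5

Pairwise distances:
1–2: 40
1–3: 28
1–4: 26
1–5: 30
1–6: 18
2–3: 23
2–4: 14
2–5: 10
2–6: 39
3–4: 9
3–5: 13
3–6: 16
4–5: 4
4–6: 25
5–6: 29
Closest pair: 4–5 at 4.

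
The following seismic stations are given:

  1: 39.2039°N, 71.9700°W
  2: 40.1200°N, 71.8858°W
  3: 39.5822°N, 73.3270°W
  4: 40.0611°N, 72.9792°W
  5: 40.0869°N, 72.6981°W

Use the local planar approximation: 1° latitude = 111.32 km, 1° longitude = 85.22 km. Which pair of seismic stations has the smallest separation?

4 and 5

Pairwise distances:
1–2: 102.2324 km
1–3: 123.0727 km
1–4: 128.4614 km
1–5: 116.2414 km
2–3: 136.6334 km
2–4: 93.4100 km
2–5: 69.3222 km
3–4: 60.9966 km
3–5: 77.6464 km
4–5: 24.1269 km
Closest pair: 4–5 at 24.1269 km.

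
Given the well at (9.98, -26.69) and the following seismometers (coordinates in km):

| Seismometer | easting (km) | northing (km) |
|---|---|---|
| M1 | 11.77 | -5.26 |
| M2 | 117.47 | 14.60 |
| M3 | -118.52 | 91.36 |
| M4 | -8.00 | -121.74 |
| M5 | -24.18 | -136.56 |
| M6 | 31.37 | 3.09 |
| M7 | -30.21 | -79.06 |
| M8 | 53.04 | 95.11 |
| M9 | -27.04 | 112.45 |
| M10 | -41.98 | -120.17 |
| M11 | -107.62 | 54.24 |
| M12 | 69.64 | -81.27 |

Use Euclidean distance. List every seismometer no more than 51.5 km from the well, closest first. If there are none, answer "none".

Distances from (9.98, -26.69):
M1: 21.50 km
M2: 115.15 km
M3: 174.49 km
M4: 96.74 km
M5: 115.06 km
M6: 36.67 km
M7: 66.01 km
M8: 129.19 km
M9: 143.98 km
M10: 106.95 km
M11: 142.76 km
M12: 80.86 km
Threshold 51.5 km: M1 (21.50 km), M6 (36.67 km) are within range.

M1, M6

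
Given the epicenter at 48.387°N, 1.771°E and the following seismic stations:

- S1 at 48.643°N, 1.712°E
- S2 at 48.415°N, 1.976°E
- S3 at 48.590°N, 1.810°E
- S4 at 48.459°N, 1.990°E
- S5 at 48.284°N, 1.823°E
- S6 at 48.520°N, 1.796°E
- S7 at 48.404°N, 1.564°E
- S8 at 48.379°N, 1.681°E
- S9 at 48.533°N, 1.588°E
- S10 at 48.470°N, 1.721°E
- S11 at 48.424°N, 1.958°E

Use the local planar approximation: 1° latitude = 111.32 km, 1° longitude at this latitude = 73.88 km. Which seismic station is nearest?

S8

Distances from 48.387°N, 1.771°E:
S1: √((0.256·111.32)² + (-0.059·73.88)²) = √(812.13144 + 19.00018) = 28.829 km
S2: √((0.028·111.32)² + (0.205·73.88)²) = √(9.71544 + 229.38314) = 15.463 km
S3: √((0.203·111.32)² + (0.039·73.88)²) = √(510.66780 + 8.30200) = 22.781 km
S4: √((0.072·111.32)² + (0.219·73.88)²) = √(64.24087 + 261.78334) = 18.056 km
S5: √((-0.103·111.32)² + (0.052·73.88)²) = √(131.46824 + 14.75912) = 12.092 km
S6: √((0.133·111.32)² + (0.025·73.88)²) = √(219.20461 + 3.41141) = 14.920 km
S7: √((0.017·111.32)² + (-0.207·73.88)²) = √(3.58133 + 233.88074) = 15.410 km
S8: √((-0.008·111.32)² + (-0.090·73.88)²) = √(0.79310 + 44.21186) = 6.709 km
S9: √((0.146·111.32)² + (-0.183·73.88)²) = √(264.15091 + 182.79148) = 21.141 km
S10: √((0.083·111.32)² + (-0.050·73.88)²) = √(85.36947 + 13.64564) = 9.951 km
S11: √((0.037·111.32)² + (0.187·73.88)²) = √(16.96484 + 190.86970) = 14.416 km
Minimum: S8 at 6.709 km.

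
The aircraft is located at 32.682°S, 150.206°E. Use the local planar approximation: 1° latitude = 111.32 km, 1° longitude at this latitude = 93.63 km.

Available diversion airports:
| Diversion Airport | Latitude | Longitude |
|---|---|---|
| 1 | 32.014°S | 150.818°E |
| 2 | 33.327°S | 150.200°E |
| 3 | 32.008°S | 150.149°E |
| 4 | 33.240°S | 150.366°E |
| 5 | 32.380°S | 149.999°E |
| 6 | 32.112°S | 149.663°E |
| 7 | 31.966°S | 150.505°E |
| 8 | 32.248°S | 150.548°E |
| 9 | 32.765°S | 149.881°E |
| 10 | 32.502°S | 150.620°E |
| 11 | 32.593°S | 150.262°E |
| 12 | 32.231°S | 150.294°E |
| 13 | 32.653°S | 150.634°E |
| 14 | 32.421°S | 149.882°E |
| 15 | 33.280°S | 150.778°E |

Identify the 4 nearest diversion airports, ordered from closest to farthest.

11, 9, 5, 13

Distances from 32.682°S, 150.206°E:
1: √((0.668·111.32)² + (0.612·93.63)²) = √(5529.67135 + 3283.46878) = 93.878 km
2: √((-0.645·111.32)² + (-0.006·93.63)²) = √(5155.44104 + 0.31560) = 71.804 km
3: √((0.674·111.32)² + (-0.057·93.63)²) = √(5629.45288 + 28.48261) = 75.219 km
4: √((-0.558·111.32)² + (0.160·93.63)²) = √(3858.46703 + 224.42437) = 63.898 km
5: √((0.302·111.32)² + (-0.207·93.63)²) = √(1130.21296 + 375.63905) = 38.805 km
6: √((0.570·111.32)² + (-0.543·93.63)²) = √(4026.20707 + 2584.81643) = 81.308 km
7: √((0.716·111.32)² + (0.299·93.63)²) = √(6352.90615 + 783.74074) = 84.479 km
8: √((0.434·111.32)² + (0.342·93.63)²) = √(2334.13437 + 1025.37390) = 57.961 km
9: √((-0.083·111.32)² + (-0.325·93.63)²) = √(85.36947 + 925.96969) = 31.802 km
10: √((0.180·111.32)² + (0.414·93.63)²) = √(401.50541 + 1502.55621) = 43.636 km
11: √((0.089·111.32)² + (0.056·93.63)²) = √(98.15816 + 27.49199) = 11.209 km
12: √((0.451·111.32)² + (0.088·93.63)²) = √(2520.57416 + 67.88837) = 50.877 km
13: √((0.029·111.32)² + (0.428·93.63)²) = √(10.42179 + 1605.89662) = 40.203 km
14: √((0.261·111.32)² + (-0.324·93.63)²) = √(844.16513 + 920.28018) = 42.005 km
15: √((-0.598·111.32)² + (0.572·93.63)²) = √(4431.47969 + 2868.28370) = 85.439 km
Sorted: 11 (11.209 km) < 9 (31.802 km) < 5 (38.805 km) < 13 (40.203 km) < 14 (42.005 km) < 10 (43.636 km) < …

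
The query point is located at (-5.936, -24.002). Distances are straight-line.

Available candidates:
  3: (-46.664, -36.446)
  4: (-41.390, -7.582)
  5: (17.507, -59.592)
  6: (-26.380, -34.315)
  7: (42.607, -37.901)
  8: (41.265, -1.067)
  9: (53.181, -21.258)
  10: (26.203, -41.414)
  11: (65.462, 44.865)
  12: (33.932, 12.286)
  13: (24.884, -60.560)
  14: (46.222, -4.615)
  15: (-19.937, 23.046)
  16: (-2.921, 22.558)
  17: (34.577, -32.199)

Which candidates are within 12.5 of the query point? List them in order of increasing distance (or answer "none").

Distances from (-5.936, -24.002):
3: 42.587
4: 39.072
5: 42.617
6: 22.898
7: 50.494
8: 52.478
9: 59.181
10: 36.553
11: 99.198
12: 53.910
13: 47.816
14: 55.645
15: 49.087
16: 46.658
17: 41.334
Threshold 12.5: none within range.

none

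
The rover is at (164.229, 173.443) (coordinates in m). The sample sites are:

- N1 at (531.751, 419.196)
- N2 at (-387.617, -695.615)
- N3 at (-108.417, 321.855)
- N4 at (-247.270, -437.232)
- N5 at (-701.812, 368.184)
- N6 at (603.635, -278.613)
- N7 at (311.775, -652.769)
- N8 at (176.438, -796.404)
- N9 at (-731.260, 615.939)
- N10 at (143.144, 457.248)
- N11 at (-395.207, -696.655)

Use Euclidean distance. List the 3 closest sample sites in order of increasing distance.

N10, N3, N1

Distances from (164.229, 173.443):
N1: √((367.522)² + (245.753)²) = √(135072.42048 + 60394.53701) = 442.116 m
N2: √((-551.846)² + (-869.058)²) = √(304534.00772 + 755261.80736) = 1029.464 m
N3: √((-272.646)² + (148.412)²) = √(74335.84132 + 22026.12174) = 310.422 m
N4: √((-411.499)² + (-610.675)²) = √(169331.42700 + 372923.95563) = 736.380 m
N5: √((-866.041)² + (194.741)²) = √(750027.01368 + 37924.05708) = 887.666 m
N6: √((439.406)² + (-452.056)²) = √(193077.63284 + 204354.62714) = 630.422 m
N7: √((147.546)² + (-826.212)²) = √(21769.82212 + 682626.26894) = 839.283 m
N8: √((12.209)² + (-969.847)²) = √(149.05968 + 940603.20341) = 969.924 m
N9: √((-895.489)² + (442.496)²) = √(801900.54912 + 195802.71002) = 998.851 m
N10: √((-21.085)² + (283.805)²) = √(444.57723 + 80545.27802) = 284.587 m
N11: √((-559.436)² + (-870.098)²) = √(312968.63810 + 757070.52960) = 1034.427 m
Sorted: N10 (284.587 m) < N3 (310.422 m) < N1 (442.116 m) < N6 (630.422 m) < N4 (736.380 m) < …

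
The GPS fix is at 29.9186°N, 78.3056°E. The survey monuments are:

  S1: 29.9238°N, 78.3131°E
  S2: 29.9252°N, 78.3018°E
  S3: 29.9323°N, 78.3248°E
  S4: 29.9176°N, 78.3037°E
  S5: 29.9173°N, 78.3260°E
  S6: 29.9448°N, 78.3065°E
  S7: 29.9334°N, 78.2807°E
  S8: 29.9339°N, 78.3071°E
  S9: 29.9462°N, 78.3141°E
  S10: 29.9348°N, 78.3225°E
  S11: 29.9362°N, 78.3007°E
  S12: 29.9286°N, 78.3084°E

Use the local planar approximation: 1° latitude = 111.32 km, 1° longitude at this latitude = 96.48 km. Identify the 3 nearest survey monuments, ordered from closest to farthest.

S4, S2, S1

Distances from 29.9186°N, 78.3056°E:
S1: √((0.0052·111.32)² + (0.0075·96.48)²) = √(0.335084 + 0.523597) = 0.9267 km
S2: √((0.0066·111.32)² + (-0.0038·96.48)²) = √(0.539802 + 0.134413) = 0.8211 km
S3: √((0.0137·111.32)² + (0.0192·96.48)²) = √(2.325881 + 3.431445) = 2.3994 km
S4: √((-0.0010·111.32)² + (-0.0019·96.48)²) = √(0.012392 + 0.033603) = 0.2145 km
S5: √((-0.0013·111.32)² + (0.0204·96.48)²) = √(0.020943 + 3.873780) = 1.9735 km
S6: √((0.0262·111.32)² + (0.0009·96.48)²) = √(8.506462 + 0.007540) = 2.9179 km
S7: √((0.0148·111.32)² + (-0.0249·96.48)²) = √(2.714375 + 5.771295) = 2.9130 km
S8: √((0.0153·111.32)² + (0.0015·96.48)²) = √(2.900877 + 0.020944) = 1.7093 km
S9: √((0.0276·111.32)² + (0.0085·96.48)²) = √(9.439838 + 0.672531) = 3.1800 km
S10: √((0.0162·111.32)² + (0.0169·96.48)²) = √(3.252194 + 2.658569) = 2.4312 km
S11: √((0.0176·111.32)² + (-0.0049·96.48)²) = √(3.838590 + 0.223494) = 2.0155 km
S12: √((0.0100·111.32)² + (0.0028·96.48)²) = √(1.239214 + 0.072978) = 1.1455 km
Sorted: S4 (0.2145 km) < S2 (0.8211 km) < S1 (0.9267 km) < S12 (1.1455 km) < S8 (1.7093 km) < …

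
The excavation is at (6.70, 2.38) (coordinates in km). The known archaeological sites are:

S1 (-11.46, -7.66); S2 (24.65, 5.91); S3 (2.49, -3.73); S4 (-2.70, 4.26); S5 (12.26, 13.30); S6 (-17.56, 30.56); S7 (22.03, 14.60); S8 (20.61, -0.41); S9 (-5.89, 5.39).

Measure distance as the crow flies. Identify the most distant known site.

S6

Distances from (6.70, 2.38):
S1: 20.75 km
S2: 18.29 km
S3: 7.42 km
S4: 9.59 km
S5: 12.25 km
S6: 37.18 km
S7: 19.60 km
S8: 14.19 km
S9: 12.94 km
Maximum: S6 at 37.18 km.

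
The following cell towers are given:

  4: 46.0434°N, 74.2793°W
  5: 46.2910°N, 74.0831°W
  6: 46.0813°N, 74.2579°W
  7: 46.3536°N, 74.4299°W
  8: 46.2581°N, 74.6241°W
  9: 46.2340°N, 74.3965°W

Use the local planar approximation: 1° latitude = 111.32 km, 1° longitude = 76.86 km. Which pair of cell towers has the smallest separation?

4 and 6

Pairwise distances:
4–6: √((0.0379·111.32)² + (0.0214·76.86)²) = √(17.800197 + 2.705380) = 4.5283 km
7–9: √((-0.1196·111.32)² + (0.0334·76.86)²) = √(177.259188 + 6.590126) = 13.5591 km
8–9: √((-0.0241·111.32)² + (0.2276·76.86)²) = √(7.197480 + 306.016804) = 17.6979 km
7–8: √((-0.0955·111.32)² + (-0.1942·76.86)²) = √(113.019437 + 222.791805) = 18.3252 km
6–9: √((0.1527·111.32)² + (-0.1386·76.86)²) = √(288.951178 + 113.482063) = 20.0607 km
4–9: √((0.1906·111.32)² + (-0.1172·76.86)²) = √(450.186210 + 81.143920) = 23.0506 km
5–9: √((-0.0570·111.32)² + (-0.3134·76.86)²) = √(40.262071 + 580.228083) = 24.9096 km
5–6: √((-0.2097·111.32)² + (-0.1748·76.86)²) = √(544.933185 + 180.502664) = 26.9339 km
5–7: √((0.0626·111.32)² + (-0.3468·76.86)²) = √(48.561832 + 710.491584) = 27.5509 km
4–5: √((0.2476·111.32)² + (0.1962·76.86)²) = √(759.709708 + 227.404349) = 31.4184 km
6–7: √((0.2723·111.32)² + (-0.1720·76.86)²) = √(918.843776 + 174.766285) = 33.0698 km
6–8: √((0.1768·111.32)² + (-0.3662·76.86)²) = √(387.356561 + 792.204747) = 34.3447 km
4–8: √((0.2147·111.32)² + (-0.3448·76.86)²) = √(571.229311 + 702.320386) = 35.6868 km
4–7: √((0.3102·111.32)² + (-0.1506·76.86)²) = √(1192.422006 + 133.983310) = 36.4198 km
5–8: √((-0.0329·111.32)² + (-0.5410·76.86)²) = √(13.413379 + 1729.001183) = 41.7422 km
Closest pair: 4–6 at 4.5283 km.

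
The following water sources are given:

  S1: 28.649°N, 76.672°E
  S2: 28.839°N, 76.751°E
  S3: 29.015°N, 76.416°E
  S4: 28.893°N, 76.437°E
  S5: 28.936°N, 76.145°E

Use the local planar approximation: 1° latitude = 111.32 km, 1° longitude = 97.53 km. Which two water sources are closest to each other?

S3 and S4

Pairwise distances:
S3–S4: 13.735 km
S1–S2: 22.510 km
S3–S5: 27.855 km
S4–S5: 28.878 km
S2–S4: 31.209 km
S1–S4: 35.540 km
S2–S3: 38.097 km
S1–S3: 47.785 km
S2–S5: 60.081 km
S1–S5: 60.519 km
Closest pair: S3–S4 at 13.735 km.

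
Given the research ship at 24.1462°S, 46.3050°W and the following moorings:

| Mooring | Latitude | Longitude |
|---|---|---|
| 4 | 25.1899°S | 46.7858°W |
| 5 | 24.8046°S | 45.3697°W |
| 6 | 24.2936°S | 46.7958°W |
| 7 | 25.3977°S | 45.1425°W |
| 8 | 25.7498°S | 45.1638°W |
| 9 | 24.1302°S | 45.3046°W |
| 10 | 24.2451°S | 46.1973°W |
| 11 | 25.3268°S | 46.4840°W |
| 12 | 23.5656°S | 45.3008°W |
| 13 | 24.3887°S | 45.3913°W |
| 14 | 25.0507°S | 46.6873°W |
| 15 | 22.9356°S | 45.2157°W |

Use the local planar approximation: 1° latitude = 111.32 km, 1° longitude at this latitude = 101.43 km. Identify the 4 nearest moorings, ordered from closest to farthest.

Distances from 24.1462°S, 46.3050°W:
4: √((-1.0437·111.32)² + (-0.4808·101.43)²) = √(13498.880796 + 2378.273348) = 126.0046 km
5: √((-0.6584·111.32)² + (0.9353·101.43)²) = √(5371.876749 + 8999.838572) = 119.8821 km
6: √((-0.1474·111.32)² + (-0.4908·101.43)²) = √(269.241104 + 2478.231992) = 52.4163 km
7: √((-1.2515·111.32)² + (1.1625·101.43)²) = √(19409.220916 + 13903.328178) = 182.5173 km
8: √((-1.6036·111.32)² + (1.1412·101.43)²) = √(31866.802627 + 13398.506058) = 212.7565 km
9: √((0.0160·111.32)² + (1.0004·101.43)²) = √(3.172388 + 10296.276982) = 101.4862 km
10: √((-0.0989·111.32)² + (0.1077·101.43)²) = √(121.210147 + 119.334016) = 15.5095 km
11: √((-1.1806·111.32)² + (-0.1790·101.43)²) = √(17272.370813 + 329.639247) = 132.6726 km
12: √((0.5806·111.32)² + (1.0042·101.43)²) = √(4177.346096 + 10374.645958) = 120.6316 km
13: √((-0.2425·111.32)² + (0.9137·101.43)²) = √(728.735424 + 8588.950519) = 96.5282 km
14: √((-0.9045·111.32)² + (-0.3823·101.43)²) = √(10138.262638 + 1503.631610) = 107.8976 km
15: √((1.2106·111.32)² + (1.0893·101.43)²) = √(18161.333540 + 12207.531630) = 174.2666 km
Sorted: 10 (15.5095 km) < 6 (52.4163 km) < 13 (96.5282 km) < 9 (101.4862 km) < 14 (107.8976 km) < 5 (119.8821 km) < …

10, 6, 13, 9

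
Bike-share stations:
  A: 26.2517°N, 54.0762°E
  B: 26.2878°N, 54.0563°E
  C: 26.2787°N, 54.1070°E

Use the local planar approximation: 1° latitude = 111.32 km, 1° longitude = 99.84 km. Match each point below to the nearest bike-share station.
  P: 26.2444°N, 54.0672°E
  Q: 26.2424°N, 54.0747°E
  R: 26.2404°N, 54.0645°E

P at 26.2444°N, 54.0672°E:
  A: 1.2115 km
  B: 4.9523 km
  C: 5.5108 km
  → nearest: A (1.2115 km)
Q at 26.2424°N, 54.0747°E:
  A: 1.0461 km
  B: 5.3774 km
  C: 5.1700 km
  → nearest: A (1.0461 km)
R at 26.2404°N, 54.0645°E:
  A: 1.7166 km
  B: 5.3397 km
  C: 6.0152 km
  → nearest: A (1.7166 km)

P→A; Q→A; R→A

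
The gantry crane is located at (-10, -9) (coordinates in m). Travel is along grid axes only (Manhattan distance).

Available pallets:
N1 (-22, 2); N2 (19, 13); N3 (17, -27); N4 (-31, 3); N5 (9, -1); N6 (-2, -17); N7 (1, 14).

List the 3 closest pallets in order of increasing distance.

Distances from (-10, -9):
N1: 23 m
N2: 51 m
N3: 45 m
N4: 33 m
N5: 27 m
N6: 16 m
N7: 34 m
Sorted: N6 (16 m) < N1 (23 m) < N5 (27 m) < N4 (33 m) < N7 (34 m) < …

N6, N1, N5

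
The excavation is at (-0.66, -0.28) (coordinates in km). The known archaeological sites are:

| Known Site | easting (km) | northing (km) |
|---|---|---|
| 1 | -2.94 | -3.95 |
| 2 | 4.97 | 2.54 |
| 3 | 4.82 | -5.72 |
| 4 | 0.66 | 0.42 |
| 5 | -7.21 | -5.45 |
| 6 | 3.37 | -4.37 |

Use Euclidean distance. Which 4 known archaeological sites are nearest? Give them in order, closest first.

4, 1, 6, 2

Distances from (-0.66, -0.28):
1: 4.32 km
2: 6.30 km
3: 7.72 km
4: 1.49 km
5: 8.34 km
6: 5.74 km
Sorted: 4 (1.49 km) < 1 (4.32 km) < 6 (5.74 km) < 2 (6.30 km) < 3 (7.72 km) < 5 (8.34 km)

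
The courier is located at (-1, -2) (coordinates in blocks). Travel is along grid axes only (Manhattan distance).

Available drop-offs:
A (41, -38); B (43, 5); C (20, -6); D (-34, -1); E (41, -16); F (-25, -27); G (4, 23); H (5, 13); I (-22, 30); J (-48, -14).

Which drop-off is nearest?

H

Distances from (-1, -2):
A: 78 blocks
B: 51 blocks
C: 25 blocks
D: 34 blocks
E: 56 blocks
F: 49 blocks
G: 30 blocks
H: 21 blocks
I: 53 blocks
J: 59 blocks
Minimum: H at 21 blocks.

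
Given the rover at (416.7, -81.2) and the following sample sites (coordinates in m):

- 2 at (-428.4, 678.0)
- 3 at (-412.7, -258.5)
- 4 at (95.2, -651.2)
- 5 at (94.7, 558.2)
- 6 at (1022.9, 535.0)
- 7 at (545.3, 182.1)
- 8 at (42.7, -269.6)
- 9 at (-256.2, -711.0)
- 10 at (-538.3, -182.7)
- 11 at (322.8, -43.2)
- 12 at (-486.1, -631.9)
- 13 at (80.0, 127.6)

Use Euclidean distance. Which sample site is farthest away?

Distances from (416.7, -81.2):
2: √((-845.1)² + (759.2)²) = √(714194.010 + 576384.640) = 1136.0 m
3: √((-829.4)² + (-177.3)²) = √(687904.360 + 31435.290) = 848.1 m
4: √((-321.5)² + (-570.0)²) = √(103362.250 + 324900.000) = 654.4 m
5: √((-322.0)² + (639.4)²) = √(103684.000 + 408832.360) = 715.9 m
6: √((606.2)² + (616.2)²) = √(367478.440 + 379702.440) = 864.4 m
7: √((128.6)² + (263.3)²) = √(16537.960 + 69326.890) = 293.0 m
8: √((-374.0)² + (-188.4)²) = √(139876.000 + 35494.560) = 418.8 m
9: √((-672.9)² + (-629.8)²) = √(452794.410 + 396648.040) = 921.7 m
10: √((-955.0)² + (-101.5)²) = √(912025.000 + 10302.250) = 960.4 m
11: √((-93.9)² + (38.0)²) = √(8817.210 + 1444.000) = 101.3 m
12: √((-902.8)² + (-550.7)²) = √(815047.840 + 303270.490) = 1057.5 m
13: √((-336.7)² + (208.8)²) = √(113366.890 + 43597.440) = 396.2 m
Maximum: 2 at 1136.0 m.

2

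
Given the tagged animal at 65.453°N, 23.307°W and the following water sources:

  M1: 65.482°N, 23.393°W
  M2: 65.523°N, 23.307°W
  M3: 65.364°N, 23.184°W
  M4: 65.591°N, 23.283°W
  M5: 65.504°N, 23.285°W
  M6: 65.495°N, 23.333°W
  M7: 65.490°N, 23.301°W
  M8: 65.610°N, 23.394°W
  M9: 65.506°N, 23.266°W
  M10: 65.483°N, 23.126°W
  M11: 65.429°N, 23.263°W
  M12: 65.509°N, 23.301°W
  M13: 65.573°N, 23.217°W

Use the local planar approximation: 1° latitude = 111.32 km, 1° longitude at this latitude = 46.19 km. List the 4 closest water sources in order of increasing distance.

M11, M7, M6, M1

Distances from 65.453°N, 23.307°W:
M1: √((0.029·111.32)² + (-0.086·46.19)²) = √(10.42179 + 15.77949) = 5.119 km
M2: √((0.070·111.32)² + (0.000·46.19)²) = √(60.72150 + 0.00000) = 7.792 km
M3: √((-0.089·111.32)² + (0.123·46.19)²) = √(98.15816 + 32.27797) = 11.421 km
M4: √((0.138·111.32)² + (0.024·46.19)²) = √(235.99596 + 1.22891) = 15.402 km
M5: √((0.051·111.32)² + (0.022·46.19)²) = √(32.23196 + 1.03262) = 5.768 km
M6: √((0.042·111.32)² + (-0.026·46.19)²) = √(21.85974 + 1.44226) = 4.827 km
M7: √((0.037·111.32)² + (0.006·46.19)²) = √(16.96484 + 0.07681) = 4.128 km
M8: √((0.157·111.32)² + (-0.087·46.19)²) = √(305.45392 + 16.14858) = 17.933 km
M9: √((0.053·111.32)² + (0.041·46.19)²) = √(34.80953 + 3.58644) = 6.196 km
M10: √((0.030·111.32)² + (0.181·46.19)²) = √(11.15293 + 69.89612) = 9.003 km
M11: √((-0.024·111.32)² + (0.044·46.19)²) = √(7.13787 + 4.13049) = 3.357 km
M12: √((0.056·111.32)² + (0.006·46.19)²) = √(38.86176 + 0.07681) = 6.240 km
M13: √((0.120·111.32)² + (0.090·46.19)²) = √(178.44685 + 17.28148) = 13.990 km
Sorted: M11 (3.357 km) < M7 (4.128 km) < M6 (4.827 km) < M1 (5.119 km) < M5 (5.768 km) < M9 (6.196 km) < …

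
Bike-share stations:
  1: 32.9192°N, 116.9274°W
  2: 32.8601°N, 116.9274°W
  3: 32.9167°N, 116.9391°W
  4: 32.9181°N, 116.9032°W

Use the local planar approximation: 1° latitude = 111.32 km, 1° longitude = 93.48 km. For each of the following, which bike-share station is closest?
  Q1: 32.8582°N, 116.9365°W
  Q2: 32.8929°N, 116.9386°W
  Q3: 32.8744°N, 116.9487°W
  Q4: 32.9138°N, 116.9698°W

Q1→2; Q2→3; Q3→2; Q4→3

Q1 at 32.8582°N, 116.9365°W:
  1: 6.8436 km
  2: 0.8766 km
  3: 6.5168 km
  4: 7.3589 km
  → nearest: 2 (0.8766 km)
Q2 at 32.8929°N, 116.9386°W:
  1: 3.1093 km
  2: 3.7984 km
  3: 2.6498 km
  4: 4.3382 km
  → nearest: 3 (2.6498 km)
Q3 at 32.8744°N, 116.9487°W:
  1: 5.3699 km
  2: 2.5492 km
  3: 4.7936 km
  4: 6.4619 km
  → nearest: 2 (2.5492 km)
Q4 at 32.9138°N, 116.9698°W:
  1: 4.0089 km
  2: 7.1725 km
  3: 2.8879 km
  4: 6.2441 km
  → nearest: 3 (2.8879 km)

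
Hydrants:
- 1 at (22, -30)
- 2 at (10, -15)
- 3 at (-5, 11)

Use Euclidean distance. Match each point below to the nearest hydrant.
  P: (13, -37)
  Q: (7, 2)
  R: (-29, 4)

P at (13, -37):
  1: √((9)² + (7)²) = √(81.000 + 49.000) = 11.4
  2: √((-3)² + (22)²) = √(9.000 + 484.000) = 22.2
  3: √((-18)² + (48)²) = √(324.000 + 2304.000) = 51.3
  → nearest: 1 (11.4)
Q at (7, 2):
  1: √((15)² + (-32)²) = √(225.000 + 1024.000) = 35.3
  2: √((3)² + (-17)²) = √(9.000 + 289.000) = 17.3
  3: √((-12)² + (9)²) = √(144.000 + 81.000) = 15.0
  → nearest: 3 (15.0)
R at (-29, 4):
  1: √((51)² + (-34)²) = √(2601.000 + 1156.000) = 61.3
  2: √((39)² + (-19)²) = √(1521.000 + 361.000) = 43.4
  3: √((24)² + (7)²) = √(576.000 + 49.000) = 25.0
  → nearest: 3 (25.0)

P→1; Q→3; R→3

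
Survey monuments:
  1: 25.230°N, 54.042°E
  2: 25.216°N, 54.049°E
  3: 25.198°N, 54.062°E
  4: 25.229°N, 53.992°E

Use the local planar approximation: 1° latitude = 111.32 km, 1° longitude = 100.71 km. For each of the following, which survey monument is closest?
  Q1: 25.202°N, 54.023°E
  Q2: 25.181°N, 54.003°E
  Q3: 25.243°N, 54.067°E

Q1 at 25.202°N, 54.023°E:
  1: 3.657 km
  2: 3.047 km
  3: 3.953 km
  4: 4.334 km
  → nearest: 2 (3.047 km)
Q2 at 25.181°N, 54.003°E:
  1: 6.722 km
  2: 6.053 km
  3: 6.236 km
  4: 5.457 km
  → nearest: 4 (5.457 km)
Q3 at 25.243°N, 54.067°E:
  1: 2.904 km
  2: 3.510 km
  3: 5.035 km
  4: 7.712 km
  → nearest: 1 (2.904 km)

Q1→2; Q2→4; Q3→1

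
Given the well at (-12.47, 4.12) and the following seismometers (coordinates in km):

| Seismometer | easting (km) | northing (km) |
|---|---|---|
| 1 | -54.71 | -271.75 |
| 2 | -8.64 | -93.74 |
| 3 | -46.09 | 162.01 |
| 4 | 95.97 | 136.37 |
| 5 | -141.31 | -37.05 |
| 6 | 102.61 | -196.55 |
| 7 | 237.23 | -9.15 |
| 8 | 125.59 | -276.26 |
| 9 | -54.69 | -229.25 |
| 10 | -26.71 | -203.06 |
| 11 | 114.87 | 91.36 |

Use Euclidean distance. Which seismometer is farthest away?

Distances from (-12.47, 4.12):
1: √((-42.24)² + (-275.87)²) = √(1784.2176 + 76104.2569) = 279.09 km
2: √((3.83)² + (-97.86)²) = √(14.6689 + 9576.5796) = 97.93 km
3: √((-33.62)² + (157.89)²) = √(1130.3044 + 24929.2521) = 161.43 km
4: √((108.44)² + (132.25)²) = √(11759.2336 + 17490.0625) = 171.02 km
5: √((-128.84)² + (-41.17)²) = √(16599.7456 + 1694.9689) = 135.26 km
6: √((115.08)² + (-200.67)²) = √(13243.4064 + 40268.4489) = 231.33 km
7: √((249.70)² + (-13.27)²) = √(62350.0900 + 176.0929) = 250.05 km
8: √((138.06)² + (-280.38)²) = √(19060.5636 + 78612.9444) = 312.53 km
9: √((-42.22)² + (-233.37)²) = √(1782.5284 + 54461.5569) = 237.16 km
10: √((-14.24)² + (-207.18)²) = √(202.7776 + 42923.5524) = 207.67 km
11: √((127.34)² + (87.24)²) = √(16215.4756 + 7610.8176) = 154.36 km
Maximum: 8 at 312.53 km.

8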